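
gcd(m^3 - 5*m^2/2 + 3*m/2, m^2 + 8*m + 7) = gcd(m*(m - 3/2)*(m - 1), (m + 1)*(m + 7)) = 1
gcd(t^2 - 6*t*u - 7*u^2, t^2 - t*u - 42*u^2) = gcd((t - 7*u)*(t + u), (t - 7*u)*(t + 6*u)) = t - 7*u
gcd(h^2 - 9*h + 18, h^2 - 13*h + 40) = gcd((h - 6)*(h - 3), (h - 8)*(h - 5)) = 1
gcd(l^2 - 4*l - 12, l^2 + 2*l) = l + 2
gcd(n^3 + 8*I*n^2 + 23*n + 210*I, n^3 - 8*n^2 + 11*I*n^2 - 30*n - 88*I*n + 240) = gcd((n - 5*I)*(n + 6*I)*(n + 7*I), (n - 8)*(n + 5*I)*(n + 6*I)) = n + 6*I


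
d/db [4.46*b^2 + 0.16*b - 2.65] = 8.92*b + 0.16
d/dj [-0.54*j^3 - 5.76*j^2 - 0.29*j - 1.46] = -1.62*j^2 - 11.52*j - 0.29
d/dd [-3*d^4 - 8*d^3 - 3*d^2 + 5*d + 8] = -12*d^3 - 24*d^2 - 6*d + 5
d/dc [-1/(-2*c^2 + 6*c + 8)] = (3/2 - c)/(-c^2 + 3*c + 4)^2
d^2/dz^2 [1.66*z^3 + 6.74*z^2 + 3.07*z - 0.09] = 9.96*z + 13.48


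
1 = 1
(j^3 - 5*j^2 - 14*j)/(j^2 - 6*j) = (j^2 - 5*j - 14)/(j - 6)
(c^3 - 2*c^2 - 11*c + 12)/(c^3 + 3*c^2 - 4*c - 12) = (c^2 - 5*c + 4)/(c^2 - 4)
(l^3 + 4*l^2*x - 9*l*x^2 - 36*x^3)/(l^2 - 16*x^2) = (-l^2 + 9*x^2)/(-l + 4*x)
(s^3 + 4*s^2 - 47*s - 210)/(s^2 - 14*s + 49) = (s^2 + 11*s + 30)/(s - 7)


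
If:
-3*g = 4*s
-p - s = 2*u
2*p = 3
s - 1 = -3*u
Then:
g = 26/3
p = 3/2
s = -13/2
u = 5/2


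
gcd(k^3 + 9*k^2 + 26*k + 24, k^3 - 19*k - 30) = k^2 + 5*k + 6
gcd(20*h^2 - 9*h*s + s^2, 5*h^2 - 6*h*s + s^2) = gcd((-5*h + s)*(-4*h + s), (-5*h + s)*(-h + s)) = -5*h + s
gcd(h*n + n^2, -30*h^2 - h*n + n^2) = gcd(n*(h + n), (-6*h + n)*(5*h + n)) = 1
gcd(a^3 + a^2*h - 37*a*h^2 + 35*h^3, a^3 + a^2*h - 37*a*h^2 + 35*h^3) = a^3 + a^2*h - 37*a*h^2 + 35*h^3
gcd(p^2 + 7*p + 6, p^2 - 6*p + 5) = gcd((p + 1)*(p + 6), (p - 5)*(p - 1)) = 1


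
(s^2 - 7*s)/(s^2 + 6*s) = (s - 7)/(s + 6)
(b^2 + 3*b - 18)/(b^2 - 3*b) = (b + 6)/b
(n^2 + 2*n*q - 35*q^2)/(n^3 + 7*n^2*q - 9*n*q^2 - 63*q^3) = (-n + 5*q)/(-n^2 + 9*q^2)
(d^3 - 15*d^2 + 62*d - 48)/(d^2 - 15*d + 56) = (d^2 - 7*d + 6)/(d - 7)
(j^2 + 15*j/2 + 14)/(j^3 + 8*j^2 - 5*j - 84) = (j + 7/2)/(j^2 + 4*j - 21)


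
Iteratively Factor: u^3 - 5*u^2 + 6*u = (u)*(u^2 - 5*u + 6) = u*(u - 2)*(u - 3)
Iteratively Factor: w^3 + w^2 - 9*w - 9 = (w - 3)*(w^2 + 4*w + 3) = (w - 3)*(w + 3)*(w + 1)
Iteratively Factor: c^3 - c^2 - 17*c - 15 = (c + 3)*(c^2 - 4*c - 5) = (c - 5)*(c + 3)*(c + 1)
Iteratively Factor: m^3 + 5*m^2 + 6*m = (m + 2)*(m^2 + 3*m) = (m + 2)*(m + 3)*(m)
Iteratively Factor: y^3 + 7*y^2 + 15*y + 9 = (y + 3)*(y^2 + 4*y + 3) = (y + 3)^2*(y + 1)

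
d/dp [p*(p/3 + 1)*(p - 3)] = p^2 - 3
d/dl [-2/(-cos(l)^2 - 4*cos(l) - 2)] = 4*(cos(l) + 2)*sin(l)/(cos(l)^2 + 4*cos(l) + 2)^2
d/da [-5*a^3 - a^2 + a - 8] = -15*a^2 - 2*a + 1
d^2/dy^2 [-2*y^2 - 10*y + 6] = -4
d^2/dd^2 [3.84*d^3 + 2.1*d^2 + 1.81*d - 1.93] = 23.04*d + 4.2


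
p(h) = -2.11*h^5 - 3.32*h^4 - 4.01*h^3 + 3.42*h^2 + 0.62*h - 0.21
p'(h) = -10.55*h^4 - 13.28*h^3 - 12.03*h^2 + 6.84*h + 0.62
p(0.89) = -3.04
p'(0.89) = -18.80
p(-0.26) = -0.08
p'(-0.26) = -1.79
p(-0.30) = -0.00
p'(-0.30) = -2.24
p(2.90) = -735.05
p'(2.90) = -1150.78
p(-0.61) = 1.31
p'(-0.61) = -6.48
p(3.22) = -1183.95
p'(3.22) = -1679.62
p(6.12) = -23559.95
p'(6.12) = -18252.03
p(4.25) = -4252.48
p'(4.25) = -4649.03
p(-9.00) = 106005.39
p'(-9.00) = -60572.80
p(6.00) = -21449.61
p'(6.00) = -16932.70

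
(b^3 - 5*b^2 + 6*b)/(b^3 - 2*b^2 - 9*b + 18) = b/(b + 3)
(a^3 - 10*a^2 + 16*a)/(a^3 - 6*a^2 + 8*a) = (a - 8)/(a - 4)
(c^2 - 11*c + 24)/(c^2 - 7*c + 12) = (c - 8)/(c - 4)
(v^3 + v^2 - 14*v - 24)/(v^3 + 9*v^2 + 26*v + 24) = (v - 4)/(v + 4)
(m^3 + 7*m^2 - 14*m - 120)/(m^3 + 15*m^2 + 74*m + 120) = (m - 4)/(m + 4)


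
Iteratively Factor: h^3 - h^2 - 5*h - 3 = (h - 3)*(h^2 + 2*h + 1) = (h - 3)*(h + 1)*(h + 1)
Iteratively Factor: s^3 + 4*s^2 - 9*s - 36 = (s + 3)*(s^2 + s - 12) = (s - 3)*(s + 3)*(s + 4)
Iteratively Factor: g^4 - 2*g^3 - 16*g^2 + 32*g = (g - 4)*(g^3 + 2*g^2 - 8*g) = (g - 4)*(g + 4)*(g^2 - 2*g) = (g - 4)*(g - 2)*(g + 4)*(g)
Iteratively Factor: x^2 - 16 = (x - 4)*(x + 4)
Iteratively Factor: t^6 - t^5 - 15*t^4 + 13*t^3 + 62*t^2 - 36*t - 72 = (t + 2)*(t^5 - 3*t^4 - 9*t^3 + 31*t^2 - 36) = (t - 3)*(t + 2)*(t^4 - 9*t^2 + 4*t + 12) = (t - 3)*(t - 2)*(t + 2)*(t^3 + 2*t^2 - 5*t - 6) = (t - 3)*(t - 2)^2*(t + 2)*(t^2 + 4*t + 3) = (t - 3)*(t - 2)^2*(t + 2)*(t + 3)*(t + 1)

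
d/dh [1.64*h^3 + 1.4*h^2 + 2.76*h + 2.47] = 4.92*h^2 + 2.8*h + 2.76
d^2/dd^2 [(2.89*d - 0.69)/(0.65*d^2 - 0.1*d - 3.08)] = ((1.475 - 11.271*d)*(-0.65*d^2 + 0.1*d + 3.08) - (1.3*d - 0.1)*(2.6*d - 0.2)*(2.89*d - 0.69))/(-0.65*d^2 + 0.1*d + 3.08)^3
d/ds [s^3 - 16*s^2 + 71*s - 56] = 3*s^2 - 32*s + 71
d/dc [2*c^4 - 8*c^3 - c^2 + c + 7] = 8*c^3 - 24*c^2 - 2*c + 1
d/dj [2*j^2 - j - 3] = 4*j - 1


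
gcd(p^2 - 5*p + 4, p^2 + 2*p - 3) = p - 1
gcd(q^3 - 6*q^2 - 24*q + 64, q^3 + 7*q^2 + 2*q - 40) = q^2 + 2*q - 8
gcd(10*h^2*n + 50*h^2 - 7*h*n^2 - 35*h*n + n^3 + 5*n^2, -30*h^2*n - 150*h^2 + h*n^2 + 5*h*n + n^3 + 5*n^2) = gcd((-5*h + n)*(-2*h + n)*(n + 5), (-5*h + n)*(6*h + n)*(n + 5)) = 5*h*n + 25*h - n^2 - 5*n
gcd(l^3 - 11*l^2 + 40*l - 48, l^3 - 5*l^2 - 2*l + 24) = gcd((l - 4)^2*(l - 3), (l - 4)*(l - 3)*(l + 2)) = l^2 - 7*l + 12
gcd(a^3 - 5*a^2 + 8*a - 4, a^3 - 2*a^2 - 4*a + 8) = a^2 - 4*a + 4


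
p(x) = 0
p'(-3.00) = 0.00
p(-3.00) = 0.00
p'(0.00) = 0.00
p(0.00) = 0.00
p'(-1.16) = 0.00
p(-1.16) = 0.00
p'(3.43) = 0.00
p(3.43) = 0.00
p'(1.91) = 0.00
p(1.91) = 0.00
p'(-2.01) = 0.00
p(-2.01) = 0.00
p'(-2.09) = 0.00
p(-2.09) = 0.00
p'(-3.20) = 0.00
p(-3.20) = 0.00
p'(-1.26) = 0.00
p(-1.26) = 0.00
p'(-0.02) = 0.00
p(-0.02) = 0.00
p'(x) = 0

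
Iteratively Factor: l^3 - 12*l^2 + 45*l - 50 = (l - 5)*(l^2 - 7*l + 10) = (l - 5)*(l - 2)*(l - 5)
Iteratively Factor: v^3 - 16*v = (v)*(v^2 - 16) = v*(v + 4)*(v - 4)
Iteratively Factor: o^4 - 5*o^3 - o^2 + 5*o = (o)*(o^3 - 5*o^2 - o + 5) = o*(o - 5)*(o^2 - 1) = o*(o - 5)*(o - 1)*(o + 1)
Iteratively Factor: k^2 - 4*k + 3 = (k - 3)*(k - 1)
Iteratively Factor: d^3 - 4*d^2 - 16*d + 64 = (d - 4)*(d^2 - 16) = (d - 4)^2*(d + 4)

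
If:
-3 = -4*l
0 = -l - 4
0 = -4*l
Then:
No Solution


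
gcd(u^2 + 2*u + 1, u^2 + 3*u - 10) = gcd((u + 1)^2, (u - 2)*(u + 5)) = 1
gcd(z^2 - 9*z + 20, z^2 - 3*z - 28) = 1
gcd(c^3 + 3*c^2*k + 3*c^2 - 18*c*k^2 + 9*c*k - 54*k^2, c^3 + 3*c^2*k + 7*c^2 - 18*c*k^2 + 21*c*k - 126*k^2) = c^2 + 3*c*k - 18*k^2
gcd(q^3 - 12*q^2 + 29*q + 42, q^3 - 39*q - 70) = q - 7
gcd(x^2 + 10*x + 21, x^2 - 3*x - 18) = x + 3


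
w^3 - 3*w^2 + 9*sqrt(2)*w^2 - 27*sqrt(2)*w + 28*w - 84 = (w - 3)*(w + 2*sqrt(2))*(w + 7*sqrt(2))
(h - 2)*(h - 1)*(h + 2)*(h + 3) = h^4 + 2*h^3 - 7*h^2 - 8*h + 12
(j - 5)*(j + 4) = j^2 - j - 20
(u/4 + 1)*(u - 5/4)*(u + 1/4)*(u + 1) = u^4/4 + u^3 - 21*u^2/64 - 89*u/64 - 5/16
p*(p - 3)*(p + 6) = p^3 + 3*p^2 - 18*p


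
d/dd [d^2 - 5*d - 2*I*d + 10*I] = 2*d - 5 - 2*I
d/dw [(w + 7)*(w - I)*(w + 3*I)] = 3*w^2 + w*(14 + 4*I) + 3 + 14*I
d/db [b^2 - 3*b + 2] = 2*b - 3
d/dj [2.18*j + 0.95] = 2.18000000000000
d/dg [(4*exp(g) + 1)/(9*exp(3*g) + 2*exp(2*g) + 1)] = (-(4*exp(g) + 1)*(27*exp(g) + 4)*exp(g) + 36*exp(3*g) + 8*exp(2*g) + 4)*exp(g)/(9*exp(3*g) + 2*exp(2*g) + 1)^2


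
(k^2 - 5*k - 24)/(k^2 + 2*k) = (k^2 - 5*k - 24)/(k*(k + 2))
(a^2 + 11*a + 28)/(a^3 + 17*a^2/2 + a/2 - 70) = 2/(2*a - 5)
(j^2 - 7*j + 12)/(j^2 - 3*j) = (j - 4)/j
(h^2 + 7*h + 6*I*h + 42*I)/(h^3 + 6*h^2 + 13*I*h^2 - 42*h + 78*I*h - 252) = (h + 7)/(h^2 + h*(6 + 7*I) + 42*I)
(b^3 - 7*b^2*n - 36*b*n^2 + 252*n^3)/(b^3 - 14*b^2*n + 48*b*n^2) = (b^2 - b*n - 42*n^2)/(b*(b - 8*n))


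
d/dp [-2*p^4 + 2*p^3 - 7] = p^2*(6 - 8*p)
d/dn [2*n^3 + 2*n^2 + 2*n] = 6*n^2 + 4*n + 2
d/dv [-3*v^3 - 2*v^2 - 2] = v*(-9*v - 4)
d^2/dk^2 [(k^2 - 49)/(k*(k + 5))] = 2*(-5*k^3 - 147*k^2 - 735*k - 1225)/(k^3*(k^3 + 15*k^2 + 75*k + 125))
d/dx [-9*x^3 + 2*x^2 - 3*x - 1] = -27*x^2 + 4*x - 3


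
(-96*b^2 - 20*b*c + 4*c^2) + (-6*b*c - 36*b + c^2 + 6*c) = -96*b^2 - 26*b*c - 36*b + 5*c^2 + 6*c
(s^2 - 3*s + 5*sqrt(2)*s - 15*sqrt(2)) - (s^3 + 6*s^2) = -s^3 - 5*s^2 - 3*s + 5*sqrt(2)*s - 15*sqrt(2)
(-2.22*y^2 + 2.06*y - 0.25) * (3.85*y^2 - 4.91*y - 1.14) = -8.547*y^4 + 18.8312*y^3 - 8.5463*y^2 - 1.1209*y + 0.285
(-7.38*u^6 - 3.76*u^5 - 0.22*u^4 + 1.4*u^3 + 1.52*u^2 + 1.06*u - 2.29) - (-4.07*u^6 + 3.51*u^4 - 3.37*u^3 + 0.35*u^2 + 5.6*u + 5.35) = -3.31*u^6 - 3.76*u^5 - 3.73*u^4 + 4.77*u^3 + 1.17*u^2 - 4.54*u - 7.64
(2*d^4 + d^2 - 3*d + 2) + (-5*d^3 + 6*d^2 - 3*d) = 2*d^4 - 5*d^3 + 7*d^2 - 6*d + 2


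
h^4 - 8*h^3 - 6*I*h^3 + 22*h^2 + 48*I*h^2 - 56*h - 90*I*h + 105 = (h - 5)*(h - 3)*(h - 7*I)*(h + I)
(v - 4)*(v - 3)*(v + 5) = v^3 - 2*v^2 - 23*v + 60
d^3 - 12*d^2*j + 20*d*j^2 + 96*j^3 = (d - 8*j)*(d - 6*j)*(d + 2*j)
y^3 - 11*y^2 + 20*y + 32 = (y - 8)*(y - 4)*(y + 1)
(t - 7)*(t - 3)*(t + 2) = t^3 - 8*t^2 + t + 42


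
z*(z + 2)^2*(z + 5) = z^4 + 9*z^3 + 24*z^2 + 20*z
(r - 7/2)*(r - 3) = r^2 - 13*r/2 + 21/2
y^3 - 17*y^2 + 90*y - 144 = (y - 8)*(y - 6)*(y - 3)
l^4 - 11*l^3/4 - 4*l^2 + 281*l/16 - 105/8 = (l - 2)*(l - 7/4)*(l - 3/2)*(l + 5/2)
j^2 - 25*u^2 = (j - 5*u)*(j + 5*u)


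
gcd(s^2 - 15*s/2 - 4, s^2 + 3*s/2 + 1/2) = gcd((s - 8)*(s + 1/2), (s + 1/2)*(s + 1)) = s + 1/2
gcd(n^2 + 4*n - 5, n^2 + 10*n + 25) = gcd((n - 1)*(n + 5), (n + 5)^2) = n + 5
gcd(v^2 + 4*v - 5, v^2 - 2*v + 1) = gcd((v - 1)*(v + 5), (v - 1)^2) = v - 1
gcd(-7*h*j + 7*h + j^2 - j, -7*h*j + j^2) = 7*h - j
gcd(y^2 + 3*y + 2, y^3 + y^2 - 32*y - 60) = y + 2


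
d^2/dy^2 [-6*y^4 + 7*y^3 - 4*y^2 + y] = -72*y^2 + 42*y - 8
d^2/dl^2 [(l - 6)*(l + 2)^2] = 6*l - 4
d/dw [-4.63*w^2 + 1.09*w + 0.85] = 1.09 - 9.26*w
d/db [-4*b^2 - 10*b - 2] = -8*b - 10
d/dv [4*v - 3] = 4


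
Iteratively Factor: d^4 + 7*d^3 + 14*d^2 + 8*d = (d + 4)*(d^3 + 3*d^2 + 2*d) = (d + 1)*(d + 4)*(d^2 + 2*d) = d*(d + 1)*(d + 4)*(d + 2)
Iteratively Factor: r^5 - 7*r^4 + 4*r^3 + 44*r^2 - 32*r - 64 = (r + 2)*(r^4 - 9*r^3 + 22*r^2 - 32) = (r - 4)*(r + 2)*(r^3 - 5*r^2 + 2*r + 8) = (r - 4)^2*(r + 2)*(r^2 - r - 2) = (r - 4)^2*(r + 1)*(r + 2)*(r - 2)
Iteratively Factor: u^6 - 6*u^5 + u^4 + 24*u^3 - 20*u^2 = (u)*(u^5 - 6*u^4 + u^3 + 24*u^2 - 20*u) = u*(u - 1)*(u^4 - 5*u^3 - 4*u^2 + 20*u) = u*(u - 5)*(u - 1)*(u^3 - 4*u) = u*(u - 5)*(u - 1)*(u + 2)*(u^2 - 2*u) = u^2*(u - 5)*(u - 1)*(u + 2)*(u - 2)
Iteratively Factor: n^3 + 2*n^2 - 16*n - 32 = (n - 4)*(n^2 + 6*n + 8) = (n - 4)*(n + 2)*(n + 4)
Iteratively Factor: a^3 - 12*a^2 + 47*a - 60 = (a - 4)*(a^2 - 8*a + 15) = (a - 4)*(a - 3)*(a - 5)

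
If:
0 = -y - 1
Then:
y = -1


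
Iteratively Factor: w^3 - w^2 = (w)*(w^2 - w) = w^2*(w - 1)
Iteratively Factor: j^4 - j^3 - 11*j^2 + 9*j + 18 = (j - 3)*(j^3 + 2*j^2 - 5*j - 6) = (j - 3)*(j + 1)*(j^2 + j - 6) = (j - 3)*(j - 2)*(j + 1)*(j + 3)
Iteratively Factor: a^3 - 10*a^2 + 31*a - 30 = (a - 5)*(a^2 - 5*a + 6) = (a - 5)*(a - 3)*(a - 2)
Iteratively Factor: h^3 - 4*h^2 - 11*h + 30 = (h + 3)*(h^2 - 7*h + 10) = (h - 5)*(h + 3)*(h - 2)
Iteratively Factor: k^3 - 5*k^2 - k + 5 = (k - 1)*(k^2 - 4*k - 5) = (k - 5)*(k - 1)*(k + 1)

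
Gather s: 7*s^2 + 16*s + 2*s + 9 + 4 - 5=7*s^2 + 18*s + 8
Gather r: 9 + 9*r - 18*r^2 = -18*r^2 + 9*r + 9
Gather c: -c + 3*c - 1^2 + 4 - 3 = 2*c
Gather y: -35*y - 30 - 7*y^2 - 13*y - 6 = -7*y^2 - 48*y - 36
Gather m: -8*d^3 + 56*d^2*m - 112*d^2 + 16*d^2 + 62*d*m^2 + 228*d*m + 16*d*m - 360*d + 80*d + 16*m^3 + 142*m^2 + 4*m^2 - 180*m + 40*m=-8*d^3 - 96*d^2 - 280*d + 16*m^3 + m^2*(62*d + 146) + m*(56*d^2 + 244*d - 140)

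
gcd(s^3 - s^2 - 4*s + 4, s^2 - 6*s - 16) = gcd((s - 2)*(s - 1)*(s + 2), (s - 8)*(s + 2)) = s + 2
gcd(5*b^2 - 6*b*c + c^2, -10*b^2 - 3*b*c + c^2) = 5*b - c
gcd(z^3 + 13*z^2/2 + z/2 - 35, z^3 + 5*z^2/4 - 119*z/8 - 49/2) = z + 7/2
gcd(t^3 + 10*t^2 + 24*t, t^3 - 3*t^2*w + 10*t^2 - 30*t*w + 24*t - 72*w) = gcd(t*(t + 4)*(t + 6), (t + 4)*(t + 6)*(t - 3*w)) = t^2 + 10*t + 24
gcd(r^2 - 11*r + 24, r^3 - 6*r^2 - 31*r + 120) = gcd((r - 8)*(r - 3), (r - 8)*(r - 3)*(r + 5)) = r^2 - 11*r + 24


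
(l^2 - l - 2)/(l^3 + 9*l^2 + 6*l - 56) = (l + 1)/(l^2 + 11*l + 28)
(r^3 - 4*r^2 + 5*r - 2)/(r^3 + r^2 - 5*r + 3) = (r - 2)/(r + 3)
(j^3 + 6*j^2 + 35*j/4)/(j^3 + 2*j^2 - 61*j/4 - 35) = j/(j - 4)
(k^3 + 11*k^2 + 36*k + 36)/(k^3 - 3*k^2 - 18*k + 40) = (k^3 + 11*k^2 + 36*k + 36)/(k^3 - 3*k^2 - 18*k + 40)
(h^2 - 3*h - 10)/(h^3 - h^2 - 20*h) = (h + 2)/(h*(h + 4))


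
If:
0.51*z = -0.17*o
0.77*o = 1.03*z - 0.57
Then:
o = -0.51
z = 0.17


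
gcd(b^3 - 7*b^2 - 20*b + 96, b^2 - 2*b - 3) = b - 3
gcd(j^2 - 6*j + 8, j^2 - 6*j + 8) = j^2 - 6*j + 8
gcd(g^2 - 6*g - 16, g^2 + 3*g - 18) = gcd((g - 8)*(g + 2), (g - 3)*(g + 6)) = 1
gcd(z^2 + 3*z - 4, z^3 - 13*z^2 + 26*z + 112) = 1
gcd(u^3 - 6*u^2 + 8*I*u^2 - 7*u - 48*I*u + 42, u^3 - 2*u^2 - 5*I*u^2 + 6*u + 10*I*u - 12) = u + I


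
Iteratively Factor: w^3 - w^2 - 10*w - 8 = (w - 4)*(w^2 + 3*w + 2) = (w - 4)*(w + 2)*(w + 1)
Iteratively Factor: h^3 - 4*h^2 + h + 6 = (h - 2)*(h^2 - 2*h - 3) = (h - 2)*(h + 1)*(h - 3)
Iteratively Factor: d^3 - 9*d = (d)*(d^2 - 9) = d*(d + 3)*(d - 3)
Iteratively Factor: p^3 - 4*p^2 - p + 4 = (p - 4)*(p^2 - 1) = (p - 4)*(p - 1)*(p + 1)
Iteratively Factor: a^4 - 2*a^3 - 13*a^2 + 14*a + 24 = (a - 2)*(a^3 - 13*a - 12) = (a - 2)*(a + 1)*(a^2 - a - 12) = (a - 4)*(a - 2)*(a + 1)*(a + 3)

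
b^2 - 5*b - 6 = (b - 6)*(b + 1)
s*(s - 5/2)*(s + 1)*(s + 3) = s^4 + 3*s^3/2 - 7*s^2 - 15*s/2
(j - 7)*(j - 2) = j^2 - 9*j + 14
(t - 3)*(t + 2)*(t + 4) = t^3 + 3*t^2 - 10*t - 24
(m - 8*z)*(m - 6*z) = m^2 - 14*m*z + 48*z^2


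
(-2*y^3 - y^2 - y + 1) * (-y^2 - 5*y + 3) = 2*y^5 + 11*y^4 + y^2 - 8*y + 3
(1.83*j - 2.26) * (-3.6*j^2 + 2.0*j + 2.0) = -6.588*j^3 + 11.796*j^2 - 0.859999999999999*j - 4.52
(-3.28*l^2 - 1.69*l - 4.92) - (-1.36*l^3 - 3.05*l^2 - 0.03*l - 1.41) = 1.36*l^3 - 0.23*l^2 - 1.66*l - 3.51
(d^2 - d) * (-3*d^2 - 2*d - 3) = -3*d^4 + d^3 - d^2 + 3*d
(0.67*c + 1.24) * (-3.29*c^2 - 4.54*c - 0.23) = -2.2043*c^3 - 7.1214*c^2 - 5.7837*c - 0.2852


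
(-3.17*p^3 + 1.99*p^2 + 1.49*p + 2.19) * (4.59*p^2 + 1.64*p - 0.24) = -14.5503*p^5 + 3.9353*p^4 + 10.8635*p^3 + 12.0181*p^2 + 3.234*p - 0.5256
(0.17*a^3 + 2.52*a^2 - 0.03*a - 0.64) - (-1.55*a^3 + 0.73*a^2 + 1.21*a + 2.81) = 1.72*a^3 + 1.79*a^2 - 1.24*a - 3.45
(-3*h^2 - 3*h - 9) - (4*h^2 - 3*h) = -7*h^2 - 9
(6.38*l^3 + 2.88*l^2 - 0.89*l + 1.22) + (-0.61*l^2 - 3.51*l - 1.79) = 6.38*l^3 + 2.27*l^2 - 4.4*l - 0.57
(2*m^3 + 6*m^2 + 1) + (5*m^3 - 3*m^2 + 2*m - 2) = 7*m^3 + 3*m^2 + 2*m - 1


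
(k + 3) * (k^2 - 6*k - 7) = k^3 - 3*k^2 - 25*k - 21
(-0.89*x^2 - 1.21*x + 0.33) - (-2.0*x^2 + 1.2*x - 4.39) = 1.11*x^2 - 2.41*x + 4.72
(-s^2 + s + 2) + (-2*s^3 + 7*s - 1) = -2*s^3 - s^2 + 8*s + 1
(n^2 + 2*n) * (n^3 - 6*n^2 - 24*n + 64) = n^5 - 4*n^4 - 36*n^3 + 16*n^2 + 128*n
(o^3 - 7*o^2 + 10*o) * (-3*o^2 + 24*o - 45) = -3*o^5 + 45*o^4 - 243*o^3 + 555*o^2 - 450*o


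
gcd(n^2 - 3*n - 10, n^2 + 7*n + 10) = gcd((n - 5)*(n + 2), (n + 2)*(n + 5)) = n + 2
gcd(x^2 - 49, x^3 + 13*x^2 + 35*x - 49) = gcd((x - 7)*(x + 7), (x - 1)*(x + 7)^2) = x + 7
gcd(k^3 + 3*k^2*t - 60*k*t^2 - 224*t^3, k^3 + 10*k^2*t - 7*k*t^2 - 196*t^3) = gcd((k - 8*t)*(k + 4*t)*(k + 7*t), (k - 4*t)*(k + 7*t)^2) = k + 7*t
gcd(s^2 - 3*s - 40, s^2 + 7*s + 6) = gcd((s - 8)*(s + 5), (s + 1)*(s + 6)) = 1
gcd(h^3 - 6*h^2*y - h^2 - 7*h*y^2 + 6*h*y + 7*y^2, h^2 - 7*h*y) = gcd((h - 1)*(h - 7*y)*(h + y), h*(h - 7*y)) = -h + 7*y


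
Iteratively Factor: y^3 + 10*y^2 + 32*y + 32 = (y + 4)*(y^2 + 6*y + 8) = (y + 2)*(y + 4)*(y + 4)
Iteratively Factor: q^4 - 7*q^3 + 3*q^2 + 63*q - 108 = (q - 4)*(q^3 - 3*q^2 - 9*q + 27) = (q - 4)*(q + 3)*(q^2 - 6*q + 9) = (q - 4)*(q - 3)*(q + 3)*(q - 3)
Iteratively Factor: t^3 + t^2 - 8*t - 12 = (t + 2)*(t^2 - t - 6) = (t + 2)^2*(t - 3)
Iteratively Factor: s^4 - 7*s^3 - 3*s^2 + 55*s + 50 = (s + 1)*(s^3 - 8*s^2 + 5*s + 50) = (s - 5)*(s + 1)*(s^2 - 3*s - 10) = (s - 5)^2*(s + 1)*(s + 2)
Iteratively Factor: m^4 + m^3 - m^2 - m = (m + 1)*(m^3 - m) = (m - 1)*(m + 1)*(m^2 + m) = (m - 1)*(m + 1)^2*(m)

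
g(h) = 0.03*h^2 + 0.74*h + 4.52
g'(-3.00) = 0.56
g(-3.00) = 2.57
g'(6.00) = 1.10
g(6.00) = 10.04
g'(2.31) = 0.88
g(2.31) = 6.39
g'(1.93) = 0.86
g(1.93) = 6.06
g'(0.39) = 0.76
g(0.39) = 4.81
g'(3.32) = 0.94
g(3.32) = 7.31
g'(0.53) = 0.77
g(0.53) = 4.92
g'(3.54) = 0.95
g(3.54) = 7.52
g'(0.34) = 0.76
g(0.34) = 4.78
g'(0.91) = 0.79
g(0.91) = 5.22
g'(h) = 0.06*h + 0.74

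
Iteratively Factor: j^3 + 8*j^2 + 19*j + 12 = (j + 3)*(j^2 + 5*j + 4) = (j + 1)*(j + 3)*(j + 4)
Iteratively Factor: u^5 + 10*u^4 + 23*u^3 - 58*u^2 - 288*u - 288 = (u + 4)*(u^4 + 6*u^3 - u^2 - 54*u - 72) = (u - 3)*(u + 4)*(u^3 + 9*u^2 + 26*u + 24) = (u - 3)*(u + 3)*(u + 4)*(u^2 + 6*u + 8) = (u - 3)*(u + 2)*(u + 3)*(u + 4)*(u + 4)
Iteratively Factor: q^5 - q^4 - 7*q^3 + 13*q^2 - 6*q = (q - 1)*(q^4 - 7*q^2 + 6*q) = (q - 2)*(q - 1)*(q^3 + 2*q^2 - 3*q) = (q - 2)*(q - 1)^2*(q^2 + 3*q) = (q - 2)*(q - 1)^2*(q + 3)*(q)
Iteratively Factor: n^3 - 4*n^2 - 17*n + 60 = (n - 5)*(n^2 + n - 12) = (n - 5)*(n + 4)*(n - 3)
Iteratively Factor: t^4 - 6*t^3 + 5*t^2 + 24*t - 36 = (t + 2)*(t^3 - 8*t^2 + 21*t - 18) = (t - 2)*(t + 2)*(t^2 - 6*t + 9) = (t - 3)*(t - 2)*(t + 2)*(t - 3)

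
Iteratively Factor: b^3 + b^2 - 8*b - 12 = (b + 2)*(b^2 - b - 6) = (b - 3)*(b + 2)*(b + 2)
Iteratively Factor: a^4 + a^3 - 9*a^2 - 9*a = (a + 3)*(a^3 - 2*a^2 - 3*a) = (a - 3)*(a + 3)*(a^2 + a) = (a - 3)*(a + 1)*(a + 3)*(a)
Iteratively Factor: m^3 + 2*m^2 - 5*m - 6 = (m + 1)*(m^2 + m - 6) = (m - 2)*(m + 1)*(m + 3)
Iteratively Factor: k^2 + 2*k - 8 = (k - 2)*(k + 4)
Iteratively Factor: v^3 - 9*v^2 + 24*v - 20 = (v - 2)*(v^2 - 7*v + 10) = (v - 5)*(v - 2)*(v - 2)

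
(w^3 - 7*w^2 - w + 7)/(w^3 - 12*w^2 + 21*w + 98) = (w^2 - 1)/(w^2 - 5*w - 14)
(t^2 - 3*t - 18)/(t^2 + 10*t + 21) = (t - 6)/(t + 7)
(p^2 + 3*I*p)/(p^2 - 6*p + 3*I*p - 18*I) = p/(p - 6)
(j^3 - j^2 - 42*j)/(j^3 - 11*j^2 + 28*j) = (j + 6)/(j - 4)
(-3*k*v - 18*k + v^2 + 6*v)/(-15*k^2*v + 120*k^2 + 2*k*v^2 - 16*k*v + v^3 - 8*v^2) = (v + 6)/(5*k*v - 40*k + v^2 - 8*v)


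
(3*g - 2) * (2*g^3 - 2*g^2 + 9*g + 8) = 6*g^4 - 10*g^3 + 31*g^2 + 6*g - 16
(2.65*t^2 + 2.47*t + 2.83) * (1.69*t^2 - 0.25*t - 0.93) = 4.4785*t^4 + 3.5118*t^3 + 1.7007*t^2 - 3.0046*t - 2.6319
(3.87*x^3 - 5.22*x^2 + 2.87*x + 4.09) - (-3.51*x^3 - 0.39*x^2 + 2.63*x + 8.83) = 7.38*x^3 - 4.83*x^2 + 0.24*x - 4.74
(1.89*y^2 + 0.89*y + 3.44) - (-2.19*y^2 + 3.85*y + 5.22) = 4.08*y^2 - 2.96*y - 1.78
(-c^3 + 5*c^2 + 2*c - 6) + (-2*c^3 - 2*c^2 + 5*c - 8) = -3*c^3 + 3*c^2 + 7*c - 14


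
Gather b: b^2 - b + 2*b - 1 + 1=b^2 + b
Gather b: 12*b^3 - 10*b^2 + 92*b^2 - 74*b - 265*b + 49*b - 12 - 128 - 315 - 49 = 12*b^3 + 82*b^2 - 290*b - 504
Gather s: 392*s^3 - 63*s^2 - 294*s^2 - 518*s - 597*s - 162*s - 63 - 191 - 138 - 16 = 392*s^3 - 357*s^2 - 1277*s - 408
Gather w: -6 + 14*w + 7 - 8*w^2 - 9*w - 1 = -8*w^2 + 5*w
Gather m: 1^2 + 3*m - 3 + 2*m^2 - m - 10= 2*m^2 + 2*m - 12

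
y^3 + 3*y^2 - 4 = (y - 1)*(y + 2)^2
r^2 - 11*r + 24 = (r - 8)*(r - 3)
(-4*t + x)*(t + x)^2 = -4*t^3 - 7*t^2*x - 2*t*x^2 + x^3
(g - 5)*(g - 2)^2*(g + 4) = g^4 - 5*g^3 - 12*g^2 + 76*g - 80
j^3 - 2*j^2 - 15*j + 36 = (j - 3)^2*(j + 4)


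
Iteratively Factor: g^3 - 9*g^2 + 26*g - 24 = (g - 4)*(g^2 - 5*g + 6) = (g - 4)*(g - 3)*(g - 2)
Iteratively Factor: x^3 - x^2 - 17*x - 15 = (x - 5)*(x^2 + 4*x + 3) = (x - 5)*(x + 3)*(x + 1)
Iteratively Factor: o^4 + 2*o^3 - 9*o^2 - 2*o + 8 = (o - 2)*(o^3 + 4*o^2 - o - 4) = (o - 2)*(o + 4)*(o^2 - 1) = (o - 2)*(o - 1)*(o + 4)*(o + 1)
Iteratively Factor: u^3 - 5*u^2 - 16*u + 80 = (u - 5)*(u^2 - 16) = (u - 5)*(u - 4)*(u + 4)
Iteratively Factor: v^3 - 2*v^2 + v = (v - 1)*(v^2 - v) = v*(v - 1)*(v - 1)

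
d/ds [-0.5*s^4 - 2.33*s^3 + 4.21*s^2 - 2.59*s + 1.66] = -2.0*s^3 - 6.99*s^2 + 8.42*s - 2.59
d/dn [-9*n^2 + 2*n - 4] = 2 - 18*n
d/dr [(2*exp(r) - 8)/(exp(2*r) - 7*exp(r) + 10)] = 2*(-(exp(r) - 4)*(2*exp(r) - 7) + exp(2*r) - 7*exp(r) + 10)*exp(r)/(exp(2*r) - 7*exp(r) + 10)^2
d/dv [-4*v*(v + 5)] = -8*v - 20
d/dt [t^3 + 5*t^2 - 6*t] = 3*t^2 + 10*t - 6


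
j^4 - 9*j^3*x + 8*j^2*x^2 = j^2*(j - 8*x)*(j - x)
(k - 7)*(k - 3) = k^2 - 10*k + 21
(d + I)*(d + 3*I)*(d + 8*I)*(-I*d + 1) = -I*d^4 + 13*d^3 + 47*I*d^2 - 59*d - 24*I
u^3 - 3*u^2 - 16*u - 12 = (u - 6)*(u + 1)*(u + 2)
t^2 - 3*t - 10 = (t - 5)*(t + 2)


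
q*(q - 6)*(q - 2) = q^3 - 8*q^2 + 12*q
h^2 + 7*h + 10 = (h + 2)*(h + 5)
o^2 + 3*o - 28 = (o - 4)*(o + 7)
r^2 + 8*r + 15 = (r + 3)*(r + 5)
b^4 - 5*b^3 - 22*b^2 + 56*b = b*(b - 7)*(b - 2)*(b + 4)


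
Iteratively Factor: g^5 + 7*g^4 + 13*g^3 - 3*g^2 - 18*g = (g + 3)*(g^4 + 4*g^3 + g^2 - 6*g) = g*(g + 3)*(g^3 + 4*g^2 + g - 6) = g*(g + 2)*(g + 3)*(g^2 + 2*g - 3) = g*(g - 1)*(g + 2)*(g + 3)*(g + 3)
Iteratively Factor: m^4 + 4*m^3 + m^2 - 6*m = (m)*(m^3 + 4*m^2 + m - 6) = m*(m + 3)*(m^2 + m - 2) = m*(m - 1)*(m + 3)*(m + 2)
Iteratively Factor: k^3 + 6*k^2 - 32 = (k + 4)*(k^2 + 2*k - 8) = (k + 4)^2*(k - 2)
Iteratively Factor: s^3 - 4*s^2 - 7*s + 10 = (s - 1)*(s^2 - 3*s - 10) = (s - 5)*(s - 1)*(s + 2)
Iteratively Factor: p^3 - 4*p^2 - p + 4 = (p - 4)*(p^2 - 1) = (p - 4)*(p + 1)*(p - 1)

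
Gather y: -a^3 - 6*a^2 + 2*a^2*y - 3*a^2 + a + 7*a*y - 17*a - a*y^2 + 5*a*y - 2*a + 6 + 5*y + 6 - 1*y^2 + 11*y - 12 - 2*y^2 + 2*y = -a^3 - 9*a^2 - 18*a + y^2*(-a - 3) + y*(2*a^2 + 12*a + 18)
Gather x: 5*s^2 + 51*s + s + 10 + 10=5*s^2 + 52*s + 20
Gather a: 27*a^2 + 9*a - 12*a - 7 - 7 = 27*a^2 - 3*a - 14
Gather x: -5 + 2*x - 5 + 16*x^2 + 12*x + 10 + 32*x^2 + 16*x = 48*x^2 + 30*x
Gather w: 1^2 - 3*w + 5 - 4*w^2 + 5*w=-4*w^2 + 2*w + 6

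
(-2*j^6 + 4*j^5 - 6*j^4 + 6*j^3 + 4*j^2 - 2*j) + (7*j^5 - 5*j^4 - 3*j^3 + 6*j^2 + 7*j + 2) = -2*j^6 + 11*j^5 - 11*j^4 + 3*j^3 + 10*j^2 + 5*j + 2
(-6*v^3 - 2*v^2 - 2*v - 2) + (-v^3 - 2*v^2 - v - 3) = -7*v^3 - 4*v^2 - 3*v - 5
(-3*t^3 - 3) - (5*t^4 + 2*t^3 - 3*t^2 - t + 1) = -5*t^4 - 5*t^3 + 3*t^2 + t - 4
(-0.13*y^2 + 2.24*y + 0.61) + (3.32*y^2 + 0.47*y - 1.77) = 3.19*y^2 + 2.71*y - 1.16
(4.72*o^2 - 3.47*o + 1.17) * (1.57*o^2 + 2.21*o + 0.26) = 7.4104*o^4 + 4.9833*o^3 - 4.6046*o^2 + 1.6835*o + 0.3042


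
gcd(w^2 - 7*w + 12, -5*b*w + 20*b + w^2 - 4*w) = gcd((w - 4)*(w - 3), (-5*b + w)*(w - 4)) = w - 4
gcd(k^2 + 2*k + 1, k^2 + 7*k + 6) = k + 1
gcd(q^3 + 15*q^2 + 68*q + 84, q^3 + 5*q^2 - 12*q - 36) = q^2 + 8*q + 12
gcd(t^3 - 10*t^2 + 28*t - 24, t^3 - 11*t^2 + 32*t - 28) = t^2 - 4*t + 4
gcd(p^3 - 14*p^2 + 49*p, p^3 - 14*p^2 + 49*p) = p^3 - 14*p^2 + 49*p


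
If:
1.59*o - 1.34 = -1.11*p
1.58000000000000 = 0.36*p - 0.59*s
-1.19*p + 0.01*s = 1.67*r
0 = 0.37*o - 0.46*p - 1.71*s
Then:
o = -1.10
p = 2.78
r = -1.98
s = -0.98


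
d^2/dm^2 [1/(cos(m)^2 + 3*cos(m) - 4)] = (-4*sin(m)^4 + 27*sin(m)^2 - 3*cos(m)/4 - 9*cos(3*m)/4 + 3)/((cos(m) - 1)^3*(cos(m) + 4)^3)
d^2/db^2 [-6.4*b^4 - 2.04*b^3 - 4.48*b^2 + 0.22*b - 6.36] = -76.8*b^2 - 12.24*b - 8.96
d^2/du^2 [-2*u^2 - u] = -4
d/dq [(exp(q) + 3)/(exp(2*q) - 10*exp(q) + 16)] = (-2*(exp(q) - 5)*(exp(q) + 3) + exp(2*q) - 10*exp(q) + 16)*exp(q)/(exp(2*q) - 10*exp(q) + 16)^2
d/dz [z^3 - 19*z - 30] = 3*z^2 - 19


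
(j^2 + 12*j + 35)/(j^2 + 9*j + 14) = (j + 5)/(j + 2)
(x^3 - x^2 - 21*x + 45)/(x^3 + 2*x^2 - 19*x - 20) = (x^2 - 6*x + 9)/(x^2 - 3*x - 4)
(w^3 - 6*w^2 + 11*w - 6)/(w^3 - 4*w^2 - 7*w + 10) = (w^2 - 5*w + 6)/(w^2 - 3*w - 10)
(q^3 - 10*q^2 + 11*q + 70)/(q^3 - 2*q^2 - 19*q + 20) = (q^2 - 5*q - 14)/(q^2 + 3*q - 4)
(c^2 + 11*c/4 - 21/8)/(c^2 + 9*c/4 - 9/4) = (c + 7/2)/(c + 3)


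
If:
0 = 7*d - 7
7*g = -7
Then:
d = 1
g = -1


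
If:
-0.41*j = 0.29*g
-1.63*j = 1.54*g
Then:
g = 0.00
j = 0.00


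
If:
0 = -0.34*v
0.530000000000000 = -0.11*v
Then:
No Solution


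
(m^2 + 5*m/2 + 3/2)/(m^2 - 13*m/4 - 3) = 2*(2*m^2 + 5*m + 3)/(4*m^2 - 13*m - 12)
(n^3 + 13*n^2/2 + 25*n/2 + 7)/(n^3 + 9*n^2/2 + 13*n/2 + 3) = (2*n + 7)/(2*n + 3)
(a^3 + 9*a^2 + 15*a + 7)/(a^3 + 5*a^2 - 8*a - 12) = (a^2 + 8*a + 7)/(a^2 + 4*a - 12)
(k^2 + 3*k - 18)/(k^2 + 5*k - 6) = (k - 3)/(k - 1)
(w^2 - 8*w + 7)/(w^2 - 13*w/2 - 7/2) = 2*(w - 1)/(2*w + 1)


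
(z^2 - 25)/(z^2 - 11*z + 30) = (z + 5)/(z - 6)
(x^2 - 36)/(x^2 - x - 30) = (x + 6)/(x + 5)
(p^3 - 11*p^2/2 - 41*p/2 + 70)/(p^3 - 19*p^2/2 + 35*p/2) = (p + 4)/p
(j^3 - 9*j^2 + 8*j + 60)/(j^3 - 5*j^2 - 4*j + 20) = (j - 6)/(j - 2)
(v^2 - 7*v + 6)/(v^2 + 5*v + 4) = (v^2 - 7*v + 6)/(v^2 + 5*v + 4)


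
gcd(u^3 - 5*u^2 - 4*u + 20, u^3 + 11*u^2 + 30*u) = 1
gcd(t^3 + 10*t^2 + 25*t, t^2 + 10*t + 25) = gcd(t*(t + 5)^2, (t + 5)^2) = t^2 + 10*t + 25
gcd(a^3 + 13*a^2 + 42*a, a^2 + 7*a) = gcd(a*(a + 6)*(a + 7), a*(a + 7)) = a^2 + 7*a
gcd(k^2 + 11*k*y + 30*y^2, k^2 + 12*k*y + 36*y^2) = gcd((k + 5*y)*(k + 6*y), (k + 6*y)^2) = k + 6*y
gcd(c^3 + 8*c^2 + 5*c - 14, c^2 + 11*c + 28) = c + 7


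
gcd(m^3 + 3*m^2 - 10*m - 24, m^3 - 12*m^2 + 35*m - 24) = m - 3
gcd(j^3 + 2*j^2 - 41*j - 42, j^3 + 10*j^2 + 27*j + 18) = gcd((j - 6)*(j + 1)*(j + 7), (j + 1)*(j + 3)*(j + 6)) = j + 1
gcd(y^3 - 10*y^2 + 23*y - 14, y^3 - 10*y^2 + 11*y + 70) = y - 7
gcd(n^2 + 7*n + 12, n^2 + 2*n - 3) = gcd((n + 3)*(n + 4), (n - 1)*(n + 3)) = n + 3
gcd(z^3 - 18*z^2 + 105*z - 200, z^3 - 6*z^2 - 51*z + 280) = z^2 - 13*z + 40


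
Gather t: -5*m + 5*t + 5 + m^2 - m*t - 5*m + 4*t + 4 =m^2 - 10*m + t*(9 - m) + 9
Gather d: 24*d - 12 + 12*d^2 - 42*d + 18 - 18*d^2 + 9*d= -6*d^2 - 9*d + 6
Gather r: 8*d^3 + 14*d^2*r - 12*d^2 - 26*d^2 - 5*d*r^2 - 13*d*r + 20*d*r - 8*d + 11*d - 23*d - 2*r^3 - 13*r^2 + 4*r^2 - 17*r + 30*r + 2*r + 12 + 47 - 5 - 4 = 8*d^3 - 38*d^2 - 20*d - 2*r^3 + r^2*(-5*d - 9) + r*(14*d^2 + 7*d + 15) + 50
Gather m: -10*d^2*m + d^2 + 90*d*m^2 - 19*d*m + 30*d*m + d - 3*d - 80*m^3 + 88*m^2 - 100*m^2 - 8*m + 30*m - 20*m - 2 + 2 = d^2 - 2*d - 80*m^3 + m^2*(90*d - 12) + m*(-10*d^2 + 11*d + 2)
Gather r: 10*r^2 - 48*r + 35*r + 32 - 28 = 10*r^2 - 13*r + 4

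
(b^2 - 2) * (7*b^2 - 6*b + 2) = 7*b^4 - 6*b^3 - 12*b^2 + 12*b - 4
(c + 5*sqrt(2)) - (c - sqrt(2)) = 6*sqrt(2)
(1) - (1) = 0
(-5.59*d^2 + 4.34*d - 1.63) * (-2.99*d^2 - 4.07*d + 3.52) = 16.7141*d^4 + 9.7747*d^3 - 32.4669*d^2 + 21.9109*d - 5.7376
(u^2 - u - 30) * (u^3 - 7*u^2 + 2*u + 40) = u^5 - 8*u^4 - 21*u^3 + 248*u^2 - 100*u - 1200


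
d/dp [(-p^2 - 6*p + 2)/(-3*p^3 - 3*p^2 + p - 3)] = (-3*p^4 - 36*p^3 - p^2 + 18*p + 16)/(9*p^6 + 18*p^5 + 3*p^4 + 12*p^3 + 19*p^2 - 6*p + 9)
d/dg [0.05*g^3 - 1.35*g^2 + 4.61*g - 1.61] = 0.15*g^2 - 2.7*g + 4.61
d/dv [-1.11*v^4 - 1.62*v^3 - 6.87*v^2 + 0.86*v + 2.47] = -4.44*v^3 - 4.86*v^2 - 13.74*v + 0.86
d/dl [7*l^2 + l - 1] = 14*l + 1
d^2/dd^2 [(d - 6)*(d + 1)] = 2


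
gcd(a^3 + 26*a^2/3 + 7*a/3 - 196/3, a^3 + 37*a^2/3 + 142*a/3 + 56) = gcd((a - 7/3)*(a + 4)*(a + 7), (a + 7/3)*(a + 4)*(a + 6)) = a + 4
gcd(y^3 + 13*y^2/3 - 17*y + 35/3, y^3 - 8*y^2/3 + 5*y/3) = y^2 - 8*y/3 + 5/3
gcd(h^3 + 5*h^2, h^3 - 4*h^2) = h^2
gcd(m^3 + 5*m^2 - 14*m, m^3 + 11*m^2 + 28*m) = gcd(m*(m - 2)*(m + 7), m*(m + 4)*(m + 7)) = m^2 + 7*m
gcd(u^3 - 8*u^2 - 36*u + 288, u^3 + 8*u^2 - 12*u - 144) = u + 6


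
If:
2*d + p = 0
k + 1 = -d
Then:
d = -p/2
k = p/2 - 1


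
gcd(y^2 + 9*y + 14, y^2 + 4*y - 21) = y + 7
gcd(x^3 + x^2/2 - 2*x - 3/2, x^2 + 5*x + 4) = x + 1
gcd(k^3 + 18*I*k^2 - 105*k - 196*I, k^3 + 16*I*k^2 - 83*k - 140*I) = k^2 + 11*I*k - 28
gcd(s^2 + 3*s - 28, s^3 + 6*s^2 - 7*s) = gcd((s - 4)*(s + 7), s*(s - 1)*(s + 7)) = s + 7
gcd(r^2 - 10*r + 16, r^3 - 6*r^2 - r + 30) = 1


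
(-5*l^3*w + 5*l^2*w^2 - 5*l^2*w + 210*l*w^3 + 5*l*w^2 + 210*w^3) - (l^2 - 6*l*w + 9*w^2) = -5*l^3*w + 5*l^2*w^2 - 5*l^2*w - l^2 + 210*l*w^3 + 5*l*w^2 + 6*l*w + 210*w^3 - 9*w^2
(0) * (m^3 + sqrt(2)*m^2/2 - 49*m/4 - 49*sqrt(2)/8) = 0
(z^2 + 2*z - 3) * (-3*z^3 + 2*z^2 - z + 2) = -3*z^5 - 4*z^4 + 12*z^3 - 6*z^2 + 7*z - 6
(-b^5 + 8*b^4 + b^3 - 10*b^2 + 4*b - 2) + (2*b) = -b^5 + 8*b^4 + b^3 - 10*b^2 + 6*b - 2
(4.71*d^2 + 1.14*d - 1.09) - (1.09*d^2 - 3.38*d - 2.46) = 3.62*d^2 + 4.52*d + 1.37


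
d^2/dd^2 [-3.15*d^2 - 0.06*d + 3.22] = -6.30000000000000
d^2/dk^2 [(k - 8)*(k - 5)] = 2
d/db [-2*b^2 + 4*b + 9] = 4 - 4*b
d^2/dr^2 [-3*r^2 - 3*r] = -6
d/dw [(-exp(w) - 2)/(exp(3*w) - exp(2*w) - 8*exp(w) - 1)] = (-(exp(w) + 2)*(-3*exp(2*w) + 2*exp(w) + 8) - exp(3*w) + exp(2*w) + 8*exp(w) + 1)*exp(w)/(-exp(3*w) + exp(2*w) + 8*exp(w) + 1)^2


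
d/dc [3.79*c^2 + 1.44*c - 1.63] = 7.58*c + 1.44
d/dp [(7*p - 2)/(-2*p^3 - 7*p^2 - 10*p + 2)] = (28*p^3 + 37*p^2 - 28*p - 6)/(4*p^6 + 28*p^5 + 89*p^4 + 132*p^3 + 72*p^2 - 40*p + 4)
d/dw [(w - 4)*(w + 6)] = 2*w + 2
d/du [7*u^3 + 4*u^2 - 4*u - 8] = 21*u^2 + 8*u - 4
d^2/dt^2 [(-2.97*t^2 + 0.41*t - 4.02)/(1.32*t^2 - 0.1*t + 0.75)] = (0.644688*t^3 - 24.384888*t^2 + 0.74844*t + 4.59945)/(2.299968*t^6 - 0.52272*t^5 + 3.96*t^4 - 0.595*t^3 + 2.25*t^2 - 0.16875*t + 0.421875)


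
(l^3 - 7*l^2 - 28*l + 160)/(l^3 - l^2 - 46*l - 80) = (l - 4)/(l + 2)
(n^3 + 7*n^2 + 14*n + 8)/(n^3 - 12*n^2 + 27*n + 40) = (n^2 + 6*n + 8)/(n^2 - 13*n + 40)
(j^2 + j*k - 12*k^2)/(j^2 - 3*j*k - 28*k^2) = (j - 3*k)/(j - 7*k)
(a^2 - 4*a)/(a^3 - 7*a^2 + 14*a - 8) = a/(a^2 - 3*a + 2)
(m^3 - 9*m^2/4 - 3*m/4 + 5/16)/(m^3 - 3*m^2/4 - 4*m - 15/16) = (8*m^2 + 2*m - 1)/(8*m^2 + 14*m + 3)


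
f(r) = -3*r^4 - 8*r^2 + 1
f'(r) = -12*r^3 - 16*r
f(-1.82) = -58.42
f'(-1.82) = 101.46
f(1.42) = -27.33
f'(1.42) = -57.08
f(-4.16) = -1035.90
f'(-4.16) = 930.46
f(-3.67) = -650.99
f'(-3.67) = 651.89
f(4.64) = -1561.81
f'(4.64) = -1273.01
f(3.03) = -325.31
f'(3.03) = -382.30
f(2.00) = -79.00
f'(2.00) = -128.00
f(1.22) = -17.55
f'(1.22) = -41.31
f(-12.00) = -63359.00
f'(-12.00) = 20928.00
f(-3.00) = -314.00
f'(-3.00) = 372.00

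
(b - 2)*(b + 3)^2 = b^3 + 4*b^2 - 3*b - 18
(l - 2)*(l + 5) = l^2 + 3*l - 10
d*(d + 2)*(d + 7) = d^3 + 9*d^2 + 14*d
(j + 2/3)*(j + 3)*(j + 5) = j^3 + 26*j^2/3 + 61*j/3 + 10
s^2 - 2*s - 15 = (s - 5)*(s + 3)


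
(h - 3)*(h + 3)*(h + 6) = h^3 + 6*h^2 - 9*h - 54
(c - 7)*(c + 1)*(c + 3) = c^3 - 3*c^2 - 25*c - 21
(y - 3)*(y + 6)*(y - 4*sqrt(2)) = y^3 - 4*sqrt(2)*y^2 + 3*y^2 - 18*y - 12*sqrt(2)*y + 72*sqrt(2)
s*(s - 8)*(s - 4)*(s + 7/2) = s^4 - 17*s^3/2 - 10*s^2 + 112*s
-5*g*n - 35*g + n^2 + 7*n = (-5*g + n)*(n + 7)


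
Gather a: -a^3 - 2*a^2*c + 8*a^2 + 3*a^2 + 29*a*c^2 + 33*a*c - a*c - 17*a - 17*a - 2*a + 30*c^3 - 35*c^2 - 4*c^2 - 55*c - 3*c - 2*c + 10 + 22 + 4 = -a^3 + a^2*(11 - 2*c) + a*(29*c^2 + 32*c - 36) + 30*c^3 - 39*c^2 - 60*c + 36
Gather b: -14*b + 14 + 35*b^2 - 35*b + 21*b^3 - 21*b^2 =21*b^3 + 14*b^2 - 49*b + 14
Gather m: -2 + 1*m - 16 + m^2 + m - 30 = m^2 + 2*m - 48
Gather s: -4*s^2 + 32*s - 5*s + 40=-4*s^2 + 27*s + 40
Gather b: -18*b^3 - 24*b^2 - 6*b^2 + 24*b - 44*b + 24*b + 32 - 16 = -18*b^3 - 30*b^2 + 4*b + 16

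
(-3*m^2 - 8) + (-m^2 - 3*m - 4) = -4*m^2 - 3*m - 12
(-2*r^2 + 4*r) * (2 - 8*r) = 16*r^3 - 36*r^2 + 8*r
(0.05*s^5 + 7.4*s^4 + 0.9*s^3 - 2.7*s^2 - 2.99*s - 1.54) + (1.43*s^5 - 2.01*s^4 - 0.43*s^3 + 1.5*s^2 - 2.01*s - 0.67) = 1.48*s^5 + 5.39*s^4 + 0.47*s^3 - 1.2*s^2 - 5.0*s - 2.21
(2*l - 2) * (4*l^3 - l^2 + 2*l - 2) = 8*l^4 - 10*l^3 + 6*l^2 - 8*l + 4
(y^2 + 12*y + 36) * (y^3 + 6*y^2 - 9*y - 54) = y^5 + 18*y^4 + 99*y^3 + 54*y^2 - 972*y - 1944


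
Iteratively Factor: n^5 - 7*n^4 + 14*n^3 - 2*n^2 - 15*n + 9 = (n - 1)*(n^4 - 6*n^3 + 8*n^2 + 6*n - 9) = (n - 1)^2*(n^3 - 5*n^2 + 3*n + 9) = (n - 3)*(n - 1)^2*(n^2 - 2*n - 3) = (n - 3)*(n - 1)^2*(n + 1)*(n - 3)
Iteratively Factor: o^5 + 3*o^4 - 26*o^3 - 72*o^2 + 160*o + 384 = (o - 4)*(o^4 + 7*o^3 + 2*o^2 - 64*o - 96) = (o - 4)*(o + 4)*(o^3 + 3*o^2 - 10*o - 24) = (o - 4)*(o - 3)*(o + 4)*(o^2 + 6*o + 8) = (o - 4)*(o - 3)*(o + 4)^2*(o + 2)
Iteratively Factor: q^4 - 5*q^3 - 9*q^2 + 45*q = (q + 3)*(q^3 - 8*q^2 + 15*q) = (q - 5)*(q + 3)*(q^2 - 3*q) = q*(q - 5)*(q + 3)*(q - 3)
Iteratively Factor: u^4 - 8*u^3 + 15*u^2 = (u - 3)*(u^3 - 5*u^2) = u*(u - 3)*(u^2 - 5*u) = u*(u - 5)*(u - 3)*(u)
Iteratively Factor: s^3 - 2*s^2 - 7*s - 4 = (s + 1)*(s^2 - 3*s - 4) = (s - 4)*(s + 1)*(s + 1)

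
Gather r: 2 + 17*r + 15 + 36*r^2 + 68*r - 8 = 36*r^2 + 85*r + 9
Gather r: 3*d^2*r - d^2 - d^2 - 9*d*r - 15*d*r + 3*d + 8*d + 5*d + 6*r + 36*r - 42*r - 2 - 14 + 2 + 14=-2*d^2 + 16*d + r*(3*d^2 - 24*d)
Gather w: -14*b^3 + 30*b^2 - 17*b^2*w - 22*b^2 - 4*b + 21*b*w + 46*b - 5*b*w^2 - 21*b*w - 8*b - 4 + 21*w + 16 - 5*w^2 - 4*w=-14*b^3 + 8*b^2 + 34*b + w^2*(-5*b - 5) + w*(17 - 17*b^2) + 12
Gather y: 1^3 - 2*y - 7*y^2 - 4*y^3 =-4*y^3 - 7*y^2 - 2*y + 1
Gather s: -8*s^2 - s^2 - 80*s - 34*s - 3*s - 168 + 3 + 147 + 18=-9*s^2 - 117*s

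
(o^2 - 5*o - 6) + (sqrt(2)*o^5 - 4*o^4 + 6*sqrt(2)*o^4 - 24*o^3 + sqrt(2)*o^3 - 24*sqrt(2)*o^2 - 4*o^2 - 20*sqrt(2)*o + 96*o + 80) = sqrt(2)*o^5 - 4*o^4 + 6*sqrt(2)*o^4 - 24*o^3 + sqrt(2)*o^3 - 24*sqrt(2)*o^2 - 3*o^2 - 20*sqrt(2)*o + 91*o + 74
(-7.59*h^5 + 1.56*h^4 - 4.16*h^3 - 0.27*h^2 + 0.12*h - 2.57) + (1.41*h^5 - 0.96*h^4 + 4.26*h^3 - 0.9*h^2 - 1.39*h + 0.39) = -6.18*h^5 + 0.6*h^4 + 0.0999999999999996*h^3 - 1.17*h^2 - 1.27*h - 2.18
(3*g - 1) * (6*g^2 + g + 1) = 18*g^3 - 3*g^2 + 2*g - 1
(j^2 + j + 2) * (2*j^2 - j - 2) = 2*j^4 + j^3 + j^2 - 4*j - 4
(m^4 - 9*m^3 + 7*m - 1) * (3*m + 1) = 3*m^5 - 26*m^4 - 9*m^3 + 21*m^2 + 4*m - 1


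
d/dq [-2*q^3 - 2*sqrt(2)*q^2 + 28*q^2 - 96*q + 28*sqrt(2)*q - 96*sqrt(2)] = -6*q^2 - 4*sqrt(2)*q + 56*q - 96 + 28*sqrt(2)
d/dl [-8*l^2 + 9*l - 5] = 9 - 16*l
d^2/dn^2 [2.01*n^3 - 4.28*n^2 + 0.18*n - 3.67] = 12.06*n - 8.56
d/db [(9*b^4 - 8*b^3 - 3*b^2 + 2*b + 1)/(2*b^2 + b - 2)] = (36*b^5 + 11*b^4 - 88*b^3 + 41*b^2 + 8*b - 5)/(4*b^4 + 4*b^3 - 7*b^2 - 4*b + 4)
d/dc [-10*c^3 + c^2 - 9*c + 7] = -30*c^2 + 2*c - 9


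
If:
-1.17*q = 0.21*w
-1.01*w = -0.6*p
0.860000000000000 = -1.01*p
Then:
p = -0.85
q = 0.09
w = -0.51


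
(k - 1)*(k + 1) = k^2 - 1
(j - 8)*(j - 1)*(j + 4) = j^3 - 5*j^2 - 28*j + 32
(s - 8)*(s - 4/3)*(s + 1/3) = s^3 - 9*s^2 + 68*s/9 + 32/9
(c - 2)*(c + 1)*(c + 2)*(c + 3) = c^4 + 4*c^3 - c^2 - 16*c - 12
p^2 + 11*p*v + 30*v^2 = (p + 5*v)*(p + 6*v)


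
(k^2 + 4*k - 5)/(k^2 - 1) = (k + 5)/(k + 1)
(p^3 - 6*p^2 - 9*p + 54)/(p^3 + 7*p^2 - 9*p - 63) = (p - 6)/(p + 7)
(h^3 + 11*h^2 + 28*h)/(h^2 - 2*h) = (h^2 + 11*h + 28)/(h - 2)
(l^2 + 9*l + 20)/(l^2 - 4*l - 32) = (l + 5)/(l - 8)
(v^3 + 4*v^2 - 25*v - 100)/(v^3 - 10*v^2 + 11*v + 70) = (v^2 + 9*v + 20)/(v^2 - 5*v - 14)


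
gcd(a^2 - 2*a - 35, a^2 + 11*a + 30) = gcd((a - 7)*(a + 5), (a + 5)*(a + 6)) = a + 5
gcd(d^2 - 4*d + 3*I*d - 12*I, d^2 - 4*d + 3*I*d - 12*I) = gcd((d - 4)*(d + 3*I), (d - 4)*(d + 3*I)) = d^2 + d*(-4 + 3*I) - 12*I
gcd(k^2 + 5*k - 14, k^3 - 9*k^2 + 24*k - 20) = k - 2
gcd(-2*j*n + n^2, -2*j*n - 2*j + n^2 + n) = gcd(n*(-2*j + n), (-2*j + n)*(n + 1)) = 2*j - n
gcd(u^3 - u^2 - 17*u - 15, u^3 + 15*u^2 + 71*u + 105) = u + 3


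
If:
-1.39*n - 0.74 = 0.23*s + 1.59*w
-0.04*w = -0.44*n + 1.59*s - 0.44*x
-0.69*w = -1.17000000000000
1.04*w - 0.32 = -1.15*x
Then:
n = -2.30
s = -1.03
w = 1.70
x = -1.26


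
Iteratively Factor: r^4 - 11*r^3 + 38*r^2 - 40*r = (r)*(r^3 - 11*r^2 + 38*r - 40) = r*(r - 5)*(r^2 - 6*r + 8) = r*(r - 5)*(r - 4)*(r - 2)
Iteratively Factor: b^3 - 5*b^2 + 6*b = (b)*(b^2 - 5*b + 6) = b*(b - 2)*(b - 3)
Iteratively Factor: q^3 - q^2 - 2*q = (q)*(q^2 - q - 2) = q*(q - 2)*(q + 1)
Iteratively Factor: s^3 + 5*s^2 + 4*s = (s + 1)*(s^2 + 4*s) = s*(s + 1)*(s + 4)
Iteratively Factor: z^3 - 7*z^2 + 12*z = (z - 4)*(z^2 - 3*z) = z*(z - 4)*(z - 3)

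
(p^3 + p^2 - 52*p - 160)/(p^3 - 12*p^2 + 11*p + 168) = (p^2 + 9*p + 20)/(p^2 - 4*p - 21)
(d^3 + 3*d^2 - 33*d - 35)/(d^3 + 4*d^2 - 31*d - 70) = (d + 1)/(d + 2)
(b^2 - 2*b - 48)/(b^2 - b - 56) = (b + 6)/(b + 7)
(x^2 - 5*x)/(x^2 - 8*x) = (x - 5)/(x - 8)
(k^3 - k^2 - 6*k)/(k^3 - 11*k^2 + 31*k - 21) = k*(k + 2)/(k^2 - 8*k + 7)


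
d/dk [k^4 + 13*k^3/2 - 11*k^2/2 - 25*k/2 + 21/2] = 4*k^3 + 39*k^2/2 - 11*k - 25/2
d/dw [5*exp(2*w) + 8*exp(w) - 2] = (10*exp(w) + 8)*exp(w)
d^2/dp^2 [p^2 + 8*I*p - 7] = 2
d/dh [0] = 0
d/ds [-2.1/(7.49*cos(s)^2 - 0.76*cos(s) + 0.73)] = (1.596 - 31.458*cos(s))*sin(s)/(7.49*cos(s)^2 - 0.76*cos(s) + 0.73)^2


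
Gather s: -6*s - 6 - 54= -6*s - 60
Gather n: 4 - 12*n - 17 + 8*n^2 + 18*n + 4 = 8*n^2 + 6*n - 9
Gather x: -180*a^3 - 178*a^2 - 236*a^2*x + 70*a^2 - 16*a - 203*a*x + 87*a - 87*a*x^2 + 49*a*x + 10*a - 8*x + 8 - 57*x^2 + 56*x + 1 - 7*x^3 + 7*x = -180*a^3 - 108*a^2 + 81*a - 7*x^3 + x^2*(-87*a - 57) + x*(-236*a^2 - 154*a + 55) + 9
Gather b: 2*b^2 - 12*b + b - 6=2*b^2 - 11*b - 6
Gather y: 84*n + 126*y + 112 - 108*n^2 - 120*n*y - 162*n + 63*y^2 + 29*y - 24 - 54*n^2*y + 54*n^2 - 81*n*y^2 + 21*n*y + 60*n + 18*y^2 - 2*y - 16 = -54*n^2 - 18*n + y^2*(81 - 81*n) + y*(-54*n^2 - 99*n + 153) + 72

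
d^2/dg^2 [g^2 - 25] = 2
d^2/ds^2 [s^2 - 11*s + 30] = 2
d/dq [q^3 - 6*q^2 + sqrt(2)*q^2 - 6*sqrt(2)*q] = 3*q^2 - 12*q + 2*sqrt(2)*q - 6*sqrt(2)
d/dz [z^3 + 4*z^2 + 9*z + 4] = 3*z^2 + 8*z + 9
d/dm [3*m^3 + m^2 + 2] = m*(9*m + 2)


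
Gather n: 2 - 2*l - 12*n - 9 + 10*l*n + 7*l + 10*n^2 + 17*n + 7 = 5*l + 10*n^2 + n*(10*l + 5)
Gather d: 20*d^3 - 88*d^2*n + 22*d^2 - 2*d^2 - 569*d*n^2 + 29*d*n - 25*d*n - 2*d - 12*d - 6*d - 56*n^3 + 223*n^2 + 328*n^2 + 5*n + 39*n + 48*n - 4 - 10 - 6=20*d^3 + d^2*(20 - 88*n) + d*(-569*n^2 + 4*n - 20) - 56*n^3 + 551*n^2 + 92*n - 20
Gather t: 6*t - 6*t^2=-6*t^2 + 6*t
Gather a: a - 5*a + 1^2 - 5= -4*a - 4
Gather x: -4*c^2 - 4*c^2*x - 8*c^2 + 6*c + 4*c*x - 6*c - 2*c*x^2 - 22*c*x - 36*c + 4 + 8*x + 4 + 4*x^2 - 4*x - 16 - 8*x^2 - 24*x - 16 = -12*c^2 - 36*c + x^2*(-2*c - 4) + x*(-4*c^2 - 18*c - 20) - 24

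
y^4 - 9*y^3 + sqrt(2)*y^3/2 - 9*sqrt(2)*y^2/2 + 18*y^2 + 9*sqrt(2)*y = y*(y - 6)*(y - 3)*(y + sqrt(2)/2)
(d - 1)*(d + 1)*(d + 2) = d^3 + 2*d^2 - d - 2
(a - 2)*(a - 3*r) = a^2 - 3*a*r - 2*a + 6*r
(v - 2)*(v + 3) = v^2 + v - 6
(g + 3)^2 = g^2 + 6*g + 9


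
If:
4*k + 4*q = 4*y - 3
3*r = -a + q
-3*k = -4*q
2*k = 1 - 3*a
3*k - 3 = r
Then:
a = -3/7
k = 8/7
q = 6/7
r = 3/7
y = 11/4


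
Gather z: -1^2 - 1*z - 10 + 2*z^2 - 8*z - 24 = 2*z^2 - 9*z - 35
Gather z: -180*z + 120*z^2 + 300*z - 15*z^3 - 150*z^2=-15*z^3 - 30*z^2 + 120*z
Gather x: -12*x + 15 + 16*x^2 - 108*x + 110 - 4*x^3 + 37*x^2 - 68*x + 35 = -4*x^3 + 53*x^2 - 188*x + 160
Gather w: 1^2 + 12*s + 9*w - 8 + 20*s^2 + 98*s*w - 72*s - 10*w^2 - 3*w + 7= 20*s^2 - 60*s - 10*w^2 + w*(98*s + 6)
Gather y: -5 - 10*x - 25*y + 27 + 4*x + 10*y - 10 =-6*x - 15*y + 12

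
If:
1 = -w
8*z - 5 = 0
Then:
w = -1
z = 5/8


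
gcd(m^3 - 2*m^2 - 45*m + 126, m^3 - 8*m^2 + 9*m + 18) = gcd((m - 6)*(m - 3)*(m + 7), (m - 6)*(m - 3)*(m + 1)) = m^2 - 9*m + 18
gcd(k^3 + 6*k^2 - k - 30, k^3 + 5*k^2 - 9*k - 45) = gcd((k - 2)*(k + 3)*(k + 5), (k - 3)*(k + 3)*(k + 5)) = k^2 + 8*k + 15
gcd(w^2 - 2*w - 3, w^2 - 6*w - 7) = w + 1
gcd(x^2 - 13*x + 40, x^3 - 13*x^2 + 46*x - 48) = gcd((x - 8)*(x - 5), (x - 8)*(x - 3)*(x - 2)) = x - 8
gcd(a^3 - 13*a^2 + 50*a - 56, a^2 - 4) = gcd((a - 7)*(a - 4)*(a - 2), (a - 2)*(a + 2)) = a - 2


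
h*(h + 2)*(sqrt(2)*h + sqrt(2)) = sqrt(2)*h^3 + 3*sqrt(2)*h^2 + 2*sqrt(2)*h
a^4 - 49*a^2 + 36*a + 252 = (a - 6)*(a - 3)*(a + 2)*(a + 7)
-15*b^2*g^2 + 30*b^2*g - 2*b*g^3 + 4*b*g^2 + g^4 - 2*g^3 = g*(-5*b + g)*(3*b + g)*(g - 2)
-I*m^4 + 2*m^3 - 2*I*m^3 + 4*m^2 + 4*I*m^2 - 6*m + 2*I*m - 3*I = (m + 3)*(m + I)^2*(-I*m + I)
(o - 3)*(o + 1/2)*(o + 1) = o^3 - 3*o^2/2 - 4*o - 3/2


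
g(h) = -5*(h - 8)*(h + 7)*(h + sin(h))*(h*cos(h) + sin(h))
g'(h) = -5*(h - 8)*(h + 7)*(h + sin(h))*(-h*sin(h) + 2*cos(h)) - 5*(h - 8)*(h + 7)*(h*cos(h) + sin(h))*(cos(h) + 1) - 5*(h - 8)*(h + sin(h))*(h*cos(h) + sin(h)) - 5*(h + 7)*(h + sin(h))*(h*cos(h) + sin(h)) = 5*(8 - h)*(h + sin(h))*(h*cos(h) + sin(h)) + 5*(h - 8)*(h + 7)*(h + sin(h))*(h*sin(h) - 2*cos(h)) - 5*(h - 8)*(h + 7)*(h*cos(h) + sin(h))*(cos(h) + 1) - 5*(h + 7)*(h + sin(h))*(h*cos(h) + sin(h))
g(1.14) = 792.02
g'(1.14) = 415.13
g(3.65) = -2692.84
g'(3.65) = 280.31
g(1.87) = 310.63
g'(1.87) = -1763.64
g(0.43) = 192.37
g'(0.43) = 824.38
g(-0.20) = 43.87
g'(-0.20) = -430.23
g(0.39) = 160.46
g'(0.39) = 770.15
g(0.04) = 1.79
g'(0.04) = 89.57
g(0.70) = 445.65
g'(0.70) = 989.46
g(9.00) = 5864.17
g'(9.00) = 10450.97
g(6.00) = 4076.54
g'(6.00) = 2347.02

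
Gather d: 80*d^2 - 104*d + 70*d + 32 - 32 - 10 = 80*d^2 - 34*d - 10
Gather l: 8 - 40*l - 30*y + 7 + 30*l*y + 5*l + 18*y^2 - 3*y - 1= l*(30*y - 35) + 18*y^2 - 33*y + 14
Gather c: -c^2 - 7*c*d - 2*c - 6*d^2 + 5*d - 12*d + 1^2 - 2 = -c^2 + c*(-7*d - 2) - 6*d^2 - 7*d - 1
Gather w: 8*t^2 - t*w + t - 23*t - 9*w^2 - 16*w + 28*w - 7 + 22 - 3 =8*t^2 - 22*t - 9*w^2 + w*(12 - t) + 12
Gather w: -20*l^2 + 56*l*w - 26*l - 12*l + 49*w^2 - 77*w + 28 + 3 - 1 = -20*l^2 - 38*l + 49*w^2 + w*(56*l - 77) + 30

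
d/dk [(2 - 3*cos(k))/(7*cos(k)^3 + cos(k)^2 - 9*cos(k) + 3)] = (-42*cos(k)^3 + 39*cos(k)^2 + 4*cos(k) - 9)*sin(k)/(7*cos(k)^3 + cos(k)^2 - 9*cos(k) + 3)^2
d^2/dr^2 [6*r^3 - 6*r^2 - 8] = 36*r - 12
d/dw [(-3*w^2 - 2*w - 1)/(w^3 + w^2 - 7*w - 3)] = (3*w^4 + 4*w^3 + 26*w^2 + 20*w - 1)/(w^6 + 2*w^5 - 13*w^4 - 20*w^3 + 43*w^2 + 42*w + 9)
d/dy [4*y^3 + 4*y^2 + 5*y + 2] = 12*y^2 + 8*y + 5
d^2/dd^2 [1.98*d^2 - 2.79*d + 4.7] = 3.96000000000000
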